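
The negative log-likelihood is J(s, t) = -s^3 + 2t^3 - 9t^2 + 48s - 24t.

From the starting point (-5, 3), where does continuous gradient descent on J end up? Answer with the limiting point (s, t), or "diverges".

J is separable, so gradient descent decouples: s follows -∂J/∂s, t follows -∂J/∂t.
∂J/∂s = -3(s - 4)(s + 4); at s=-5 this is -27, so s increases.
∂J/∂t = 6(t - 4)(t + 1); at t=3 this is -24, so t increases.
s converges to its nearest critical value -4 (a local min of the s-part); t converges to 4. The iterate converges to (-4, 4).

(-4, 4)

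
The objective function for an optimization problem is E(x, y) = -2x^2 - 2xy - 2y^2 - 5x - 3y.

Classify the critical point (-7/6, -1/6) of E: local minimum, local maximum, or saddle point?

The Hessian of E is constant: H = [[-4, -2], [-2, -4]].
det(H) = (-4)·(-4) − (-2)² = 12.
det(H) > 0 and tr(H) = -8 < 0, so H is negative definite and the point is a local maximum.

local maximum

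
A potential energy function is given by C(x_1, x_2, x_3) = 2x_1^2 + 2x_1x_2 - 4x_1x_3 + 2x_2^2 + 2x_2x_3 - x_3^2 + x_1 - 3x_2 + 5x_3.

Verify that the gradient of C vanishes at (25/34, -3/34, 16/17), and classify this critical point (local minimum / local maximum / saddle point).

∇C = (4x_1 + 2x_2 - 4x_3 + 1, 2x_1 + 4x_2 + 2x_3 - 3, -4x_1 + 2x_2 - 2x_3 + 5); substituting (25/34, -3/34, 16/17) gives ∇C = (0, 0, 0), so (25/34, -3/34, 16/17) is indeed a critical point.
The Hessian is constant: H = [[4, 2, -4], [2, 4, 2], [-4, 2, -2]].
Leading principal minors: Δ₁ = 4, Δ₂ = 12, Δ₃ = -136.
The minors fit neither the all-positive nor the alternating-sign pattern, so H is indefinite: a saddle point.

saddle point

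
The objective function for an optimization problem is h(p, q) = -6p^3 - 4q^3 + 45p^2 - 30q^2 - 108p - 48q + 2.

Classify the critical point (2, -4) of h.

local minimum

The mixed partial ∂²h/∂p∂q is 0, so the Hessian at any point is diag(h_pp, h_qq) = diag(18(-2p + 5), -12(2q + 5)).
At (2, -4): H = diag(18, 36).
Both eigenvalues are positive, so H is positive definite: a local minimum.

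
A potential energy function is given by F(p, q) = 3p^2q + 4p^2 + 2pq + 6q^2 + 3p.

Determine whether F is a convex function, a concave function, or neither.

The term 3p^2q is cubic, so the Hessian is not constant.
∂²F/∂p² = 6q + 8, which takes both signs as q varies (negative for sufficiently negative q). A diagonal entry of the Hessian changing sign means the Hessian is neither positive- nor negative-semidefinite on all of R^2.

neither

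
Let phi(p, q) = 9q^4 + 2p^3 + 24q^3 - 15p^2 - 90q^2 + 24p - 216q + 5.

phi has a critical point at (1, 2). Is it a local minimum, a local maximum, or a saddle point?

saddle point

The mixed partial ∂²phi/∂p∂q is 0, so the Hessian at any point is diag(phi_pp, phi_qq) = diag(6(2p - 5), 36(3q^2 + 4q - 5)).
At (1, 2): H = diag(-18, 540).
The eigenvalues have opposite signs, so H is indefinite: a saddle point.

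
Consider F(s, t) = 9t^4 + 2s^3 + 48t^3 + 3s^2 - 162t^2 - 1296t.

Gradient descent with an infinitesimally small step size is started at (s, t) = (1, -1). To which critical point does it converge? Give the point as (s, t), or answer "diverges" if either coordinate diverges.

F is separable, so gradient descent decouples: s follows -∂F/∂s, t follows -∂F/∂t.
∂F/∂s = 6s(s + 1); at s=1 this is 12, so s decreases.
∂F/∂t = 36(t - 3)(t + 3)(t + 4); at t=-1 this is -864, so t increases.
s converges to its nearest critical value 0 (a local min of the s-part); t converges to 3. The iterate converges to (0, 3).

(0, 3)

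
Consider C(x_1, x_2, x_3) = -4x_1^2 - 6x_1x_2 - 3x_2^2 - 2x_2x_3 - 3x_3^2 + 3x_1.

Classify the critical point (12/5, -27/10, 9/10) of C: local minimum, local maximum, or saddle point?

The Hessian is constant: H = [[-8, -6, 0], [-6, -6, -2], [0, -2, -6]].
Leading principal minors: Δ₁ = -8, Δ₂ = 12, Δ₃ = -40.
The minors alternate sign starting negative (−, +, −), so H is negative definite: a local maximum.

local maximum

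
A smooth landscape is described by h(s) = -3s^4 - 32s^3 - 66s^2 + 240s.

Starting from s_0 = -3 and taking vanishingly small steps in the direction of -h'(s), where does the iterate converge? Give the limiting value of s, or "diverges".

-4

h'(s) = -12(s - 1)(s + 4)(s + 5), so h'(-3) = 96.
Gradient descent moves in the -h' direction, i.e. s is decreasing.
The nearest critical point in that direction is s = -4, where h'' = 60 > 0 (a local minimum). The iterate converges there.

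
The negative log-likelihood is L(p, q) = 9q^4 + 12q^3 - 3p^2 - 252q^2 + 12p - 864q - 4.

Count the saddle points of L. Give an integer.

2

L separates as a function of p plus a function of q, so ∇L=0 decouples.
∂L/∂p = -6(p - 2) = 0 at p ∈ {2}; ∂L/∂q = 36(q - 4)(q + 2)(q + 3) = 0 at q ∈ {-3, -2, 4}.
The Hessian is diagonal: diag(L_pp, L_qq). Second derivatives: L_pp(2)=-6; L_qq(-3)=252, L_qq(-2)=-216, L_qq(4)=1512.
Saddle points occur where the two diagonal entries have opposite signs: (2, -3), (2, 4). Count: 2.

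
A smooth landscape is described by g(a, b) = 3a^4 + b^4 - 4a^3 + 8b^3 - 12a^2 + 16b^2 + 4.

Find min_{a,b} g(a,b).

g(a,b) separates as P(a) + Q(b) + 4, so its minimum is min P + min Q + 4.
P'(a) = 12a(a - 2)(a + 1) vanishes at a ∈ {-1, 0, 2}; Q'(b) = 4b(b + 2)(b + 4) vanishes at b ∈ {-4, -2, 0}.
Local minima of P (where P''>0): P(-1)=-5, P(2)=-32. Local minima of Q: Q(-4)=0, Q(0)=0.
So the global minimum of g is P(2) + Q(-4) + 4 = -32 + 0 + 4 = -28, attained at (2, -4).

-28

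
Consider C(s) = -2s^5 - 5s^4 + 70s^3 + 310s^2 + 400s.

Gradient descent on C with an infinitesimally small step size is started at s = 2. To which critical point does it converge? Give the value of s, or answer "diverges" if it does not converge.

-1

C'(s) = -10(s - 5)(s + 1)(s + 2)(s + 4), so C'(2) = 2160.
Gradient descent moves in the -C' direction, i.e. s is decreasing.
The nearest critical point in that direction is s = -1, where C'' = 180 > 0 (a local minimum). The iterate converges there.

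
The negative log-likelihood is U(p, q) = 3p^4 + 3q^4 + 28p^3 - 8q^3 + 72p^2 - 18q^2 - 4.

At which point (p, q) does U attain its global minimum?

U(p,q) separates as A(p) + B(q) − 4, so its minimum is min A + min B − 4.
A'(p) = 12p(p + 3)(p + 4) vanishes at p ∈ {-4, -3, 0}; B'(q) = 12q(q - 3)(q + 1) vanishes at q ∈ {-1, 0, 3}.
Local minima of A (where A''>0): A(-4)=128, A(0)=0. Local minima of B: B(-1)=-7, B(3)=-135.
So the global minimum of U is A(0) + B(3) − 4 = 0 − 135 − 4 = -139, attained at (0, 3).

(0, 3)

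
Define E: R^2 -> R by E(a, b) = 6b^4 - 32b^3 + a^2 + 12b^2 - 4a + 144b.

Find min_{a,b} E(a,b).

-98

E(a,b) separates as P(a) + Q(b), so its minimum is min P + min Q.
P'(a) = 2a - 4 vanishes at a ∈ {2}; Q'(b) = 24(b - 3)(b - 2)(b + 1) vanishes at b ∈ {-1, 2, 3}.
Local minima of P (where P''>0): P(2)=-4. Local minima of Q: Q(-1)=-94, Q(3)=162.
So the global minimum of E is P(2) + Q(-1) = -4 − 94 = -98, attained at (2, -1).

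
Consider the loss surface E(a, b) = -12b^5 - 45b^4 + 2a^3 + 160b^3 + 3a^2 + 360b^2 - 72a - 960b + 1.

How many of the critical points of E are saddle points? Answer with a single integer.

E separates as a function of a plus a function of b, so ∇E=0 decouples.
∂E/∂a = 6(a - 3)(a + 4) = 0 at a ∈ {-4, 3}; ∂E/∂b = -60(b - 2)(b - 1)(b + 2)(b + 4) = 0 at b ∈ {-4, -2, 1, 2}.
The Hessian is diagonal: diag(E_aa, E_bb). Second derivatives: E_aa(-4)=-42, E_aa(3)=42; E_bb(-4)=3600, E_bb(-2)=-1440, E_bb(1)=900, E_bb(2)=-1440.
Saddle points occur where the two diagonal entries have opposite signs: (-4, -4), (-4, 1), (3, -2), (3, 2). Count: 4.

4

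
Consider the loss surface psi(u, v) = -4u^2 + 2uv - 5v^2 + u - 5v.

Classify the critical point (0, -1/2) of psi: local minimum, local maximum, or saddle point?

The Hessian of psi is constant: H = [[-8, 2], [2, -10]].
det(H) = (-8)·(-10) − 2² = 76.
det(H) > 0 and tr(H) = -18 < 0, so H is negative definite and the point is a local maximum.

local maximum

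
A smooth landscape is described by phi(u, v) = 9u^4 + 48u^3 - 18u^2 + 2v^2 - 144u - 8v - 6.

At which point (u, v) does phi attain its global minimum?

(-4, 2)

phi(u,v) separates as P(u) + Q(v) − 6, so its minimum is min P + min Q − 6.
P'(u) = 36(u - 1)(u + 1)(u + 4) vanishes at u ∈ {-4, -1, 1}; Q'(v) = 4v - 8 vanishes at v ∈ {2}.
Local minima of P (where P''>0): P(-4)=-480, P(1)=-105. Local minima of Q: Q(2)=-8.
So the global minimum of phi is P(-4) + Q(2) − 6 = -480 − 8 − 6 = -494, attained at (-4, 2).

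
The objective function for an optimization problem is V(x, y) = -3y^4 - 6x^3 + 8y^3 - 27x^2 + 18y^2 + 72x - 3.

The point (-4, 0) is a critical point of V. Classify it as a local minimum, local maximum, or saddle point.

The mixed partial ∂²V/∂x∂y is 0, so the Hessian at any point is diag(V_xx, V_yy) = diag(-18(2x + 3), 12(-3y^2 + 4y + 3)).
At (-4, 0): H = diag(90, 36).
Both eigenvalues are positive, so H is positive definite: a local minimum.

local minimum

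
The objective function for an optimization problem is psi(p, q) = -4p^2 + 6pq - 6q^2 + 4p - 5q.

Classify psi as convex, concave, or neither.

psi is quadratic, so its Hessian is the constant matrix H = [[-8, 6], [6, -12]].
det(H) = 60, tr(H) = -20.
det(H) > 0 and tr(H) < 0, so H is negative definite everywhere: concave.

concave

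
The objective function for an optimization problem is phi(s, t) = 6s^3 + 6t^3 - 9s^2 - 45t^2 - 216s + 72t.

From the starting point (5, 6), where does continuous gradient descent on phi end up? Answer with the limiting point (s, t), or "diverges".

phi is separable, so gradient descent decouples: s follows -∂phi/∂s, t follows -∂phi/∂t.
∂phi/∂s = 18(s - 4)(s + 3); at s=5 this is 144, so s decreases.
∂phi/∂t = 18(t - 4)(t - 1); at t=6 this is 180, so t decreases.
s converges to its nearest critical value 4 (a local min of the s-part); t converges to 4. The iterate converges to (4, 4).

(4, 4)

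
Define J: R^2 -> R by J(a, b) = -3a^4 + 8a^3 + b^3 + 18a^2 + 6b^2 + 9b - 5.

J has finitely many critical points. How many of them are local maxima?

2

J separates as a function of a plus a function of b, so ∇J=0 decouples.
∂J/∂a = -12a(a - 3)(a + 1) = 0 at a ∈ {-1, 0, 3}; ∂J/∂b = 3(b + 1)(b + 3) = 0 at b ∈ {-3, -1}.
The Hessian is diagonal: diag(J_aa, J_bb). Second derivatives: J_aa(-1)=-48, J_aa(0)=36, J_aa(3)=-144; J_bb(-3)=-6, J_bb(-1)=6.
Local maxima occur where both diagonal entries negative: (-1, -3), (3, -3). Count: 2.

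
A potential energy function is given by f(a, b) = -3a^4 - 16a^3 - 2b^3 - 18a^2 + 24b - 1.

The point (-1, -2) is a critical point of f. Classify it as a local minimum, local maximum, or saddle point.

local minimum

The mixed partial ∂²f/∂a∂b is 0, so the Hessian at any point is diag(f_aa, f_bb) = diag(-12(3a^2 + 8a + 3), -12b).
At (-1, -2): H = diag(24, 24).
Both eigenvalues are positive, so H is positive definite: a local minimum.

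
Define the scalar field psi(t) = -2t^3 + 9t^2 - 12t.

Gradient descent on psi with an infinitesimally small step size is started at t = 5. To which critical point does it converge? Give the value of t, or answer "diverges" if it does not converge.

psi'(t) = -6(t - 2)(t - 1), so psi'(5) = -72.
Gradient descent moves in the -psi' direction, i.e. t is increasing.
There is no critical point above t=5, and psi' keeps the same sign, so the iterate runs off to +∞.

diverges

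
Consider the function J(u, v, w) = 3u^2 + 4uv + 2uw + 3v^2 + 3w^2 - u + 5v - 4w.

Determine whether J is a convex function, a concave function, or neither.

convex

J is quadratic, so its Hessian is the constant matrix H = [[6, 4, 2], [4, 6, 0], [2, 0, 6]].
Leading principal minors: 6, 20, 96.
All positive ⇒ H ≻ 0 ⇒ convex.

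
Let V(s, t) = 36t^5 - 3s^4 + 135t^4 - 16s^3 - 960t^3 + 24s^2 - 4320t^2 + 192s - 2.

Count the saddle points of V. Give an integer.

6

V separates as a function of s plus a function of t, so ∇V=0 decouples.
∂V/∂s = -12(s - 2)(s + 2)(s + 4) = 0 at s ∈ {-4, -2, 2}; ∂V/∂t = 180t(t - 4)(t + 3)(t + 4) = 0 at t ∈ {-4, -3, 0, 4}.
The Hessian is diagonal: diag(V_ss, V_tt). Second derivatives: V_ss(-4)=-144, V_ss(-2)=96, V_ss(2)=-288; V_tt(-4)=-5760, V_tt(-3)=3780, V_tt(0)=-8640, V_tt(4)=40320.
Saddle points occur where the two diagonal entries have opposite signs: (-4, -3), (-4, 4), (-2, -4), (-2, 0), (2, -3), (2, 4). Count: 6.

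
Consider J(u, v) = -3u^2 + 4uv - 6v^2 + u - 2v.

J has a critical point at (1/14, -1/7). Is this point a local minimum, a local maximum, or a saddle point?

local maximum

The Hessian of J is constant: H = [[-6, 4], [4, -12]].
det(H) = (-6)·(-12) − 4² = 56.
det(H) > 0 and tr(H) = -18 < 0, so H is negative definite and the point is a local maximum.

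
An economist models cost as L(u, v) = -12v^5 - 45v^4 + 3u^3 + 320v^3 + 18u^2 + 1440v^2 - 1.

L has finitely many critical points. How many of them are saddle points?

4

L separates as a function of u plus a function of v, so ∇L=0 decouples.
∂L/∂u = 9u(u + 4) = 0 at u ∈ {-4, 0}; ∂L/∂v = -60v(v - 4)(v + 3)(v + 4) = 0 at v ∈ {-4, -3, 0, 4}.
The Hessian is diagonal: diag(L_uu, L_vv). Second derivatives: L_uu(-4)=-36, L_uu(0)=36; L_vv(-4)=1920, L_vv(-3)=-1260, L_vv(0)=2880, L_vv(4)=-13440.
Saddle points occur where the two diagonal entries have opposite signs: (-4, -4), (-4, 0), (0, -3), (0, 4). Count: 4.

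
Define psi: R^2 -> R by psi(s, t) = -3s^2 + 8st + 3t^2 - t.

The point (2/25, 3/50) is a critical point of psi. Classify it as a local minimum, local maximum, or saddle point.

The Hessian of psi is constant: H = [[-6, 8], [8, 6]].
det(H) = (-6)·6 − 8² = -100.
Since det(H) < 0, H is indefinite and the critical point is a saddle point.

saddle point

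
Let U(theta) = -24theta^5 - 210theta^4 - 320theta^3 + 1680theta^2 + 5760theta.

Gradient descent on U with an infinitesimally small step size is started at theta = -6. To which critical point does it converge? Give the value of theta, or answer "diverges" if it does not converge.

U'(theta) = -120(theta - 2)(theta + 2)(theta + 3)(theta + 4), so U'(-6) = -23040.
Gradient descent moves in the -U' direction, i.e. theta is increasing.
The nearest critical point in that direction is theta = -4, where U'' = 1440 > 0 (a local minimum). The iterate converges there.

-4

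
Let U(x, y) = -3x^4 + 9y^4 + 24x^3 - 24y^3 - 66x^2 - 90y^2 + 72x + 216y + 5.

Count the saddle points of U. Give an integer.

U separates as a function of x plus a function of y, so ∇U=0 decouples.
∂U/∂x = -12(x - 3)(x - 2)(x - 1) = 0 at x ∈ {1, 2, 3}; ∂U/∂y = 36(y - 3)(y - 1)(y + 2) = 0 at y ∈ {-2, 1, 3}.
The Hessian is diagonal: diag(U_xx, U_yy). Second derivatives: U_xx(1)=-24, U_xx(2)=12, U_xx(3)=-24; U_yy(-2)=540, U_yy(1)=-216, U_yy(3)=360.
Saddle points occur where the two diagonal entries have opposite signs: (1, -2), (1, 3), (2, 1), (3, -2), (3, 3). Count: 5.

5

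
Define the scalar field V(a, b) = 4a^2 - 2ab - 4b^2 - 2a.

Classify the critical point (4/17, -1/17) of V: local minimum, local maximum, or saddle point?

saddle point

The Hessian of V is constant: H = [[8, -2], [-2, -8]].
det(H) = 8·(-8) − (-2)² = -68.
Since det(H) < 0, H is indefinite and the critical point is a saddle point.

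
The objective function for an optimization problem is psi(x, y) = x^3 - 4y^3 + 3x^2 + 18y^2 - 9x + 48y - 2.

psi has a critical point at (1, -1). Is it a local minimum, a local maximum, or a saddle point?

The mixed partial ∂²psi/∂x∂y is 0, so the Hessian at any point is diag(psi_xx, psi_yy) = diag(6(x + 1), 12(-2y + 3)).
At (1, -1): H = diag(12, 60).
Both eigenvalues are positive, so H is positive definite: a local minimum.

local minimum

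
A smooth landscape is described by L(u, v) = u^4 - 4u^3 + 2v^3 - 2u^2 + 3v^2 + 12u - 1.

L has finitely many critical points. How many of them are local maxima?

L separates as a function of u plus a function of v, so ∇L=0 decouples.
∂L/∂u = 4(u - 3)(u - 1)(u + 1) = 0 at u ∈ {-1, 1, 3}; ∂L/∂v = 6v(v + 1) = 0 at v ∈ {-1, 0}.
The Hessian is diagonal: diag(L_uu, L_vv). Second derivatives: L_uu(-1)=32, L_uu(1)=-16, L_uu(3)=32; L_vv(-1)=-6, L_vv(0)=6.
Local maxima occur where both diagonal entries negative: (1, -1). Count: 1.

1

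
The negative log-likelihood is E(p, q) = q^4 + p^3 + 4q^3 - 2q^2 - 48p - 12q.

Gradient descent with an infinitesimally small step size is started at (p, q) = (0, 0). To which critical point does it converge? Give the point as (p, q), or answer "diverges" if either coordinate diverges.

E is separable, so gradient descent decouples: p follows -∂E/∂p, q follows -∂E/∂q.
∂E/∂p = 3(p - 4)(p + 4); at p=0 this is -48, so p increases.
∂E/∂q = 4(q - 1)(q + 1)(q + 3); at q=0 this is -12, so q increases.
p converges to its nearest critical value 4 (a local min of the p-part); q converges to 1. The iterate converges to (4, 1).

(4, 1)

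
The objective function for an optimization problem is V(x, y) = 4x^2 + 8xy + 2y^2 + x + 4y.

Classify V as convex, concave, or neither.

V is quadratic, so its Hessian is the constant matrix H = [[8, 8], [8, 4]].
det(H) = -32, tr(H) = 12.
det(H) < 0, so H is indefinite: neither convex nor concave.

neither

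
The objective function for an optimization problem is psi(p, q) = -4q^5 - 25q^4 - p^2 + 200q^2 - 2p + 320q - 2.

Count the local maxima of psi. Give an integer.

2

psi separates as a function of p plus a function of q, so ∇psi=0 decouples.
∂psi/∂p = -2(p + 1) = 0 at p ∈ {-1}; ∂psi/∂q = -20(q - 2)(q + 1)(q + 2)(q + 4) = 0 at q ∈ {-4, -2, -1, 2}.
The Hessian is diagonal: diag(psi_pp, psi_qq). Second derivatives: psi_pp(-1)=-2; psi_qq(-4)=720, psi_qq(-2)=-160, psi_qq(-1)=180, psi_qq(2)=-1440.
Local maxima occur where both diagonal entries negative: (-1, -2), (-1, 2). Count: 2.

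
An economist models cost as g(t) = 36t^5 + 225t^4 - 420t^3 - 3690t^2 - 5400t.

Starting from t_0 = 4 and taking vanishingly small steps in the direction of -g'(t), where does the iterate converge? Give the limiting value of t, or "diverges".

3

g'(t) = 180(t - 3)(t + 1)(t + 2)(t + 5), so g'(4) = 48600.
Gradient descent moves in the -g' direction, i.e. t is decreasing.
The nearest critical point in that direction is t = 3, where g'' = 28800 > 0 (a local minimum). The iterate converges there.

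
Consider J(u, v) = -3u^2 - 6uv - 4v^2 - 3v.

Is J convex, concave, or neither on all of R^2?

J is quadratic, so its Hessian is the constant matrix H = [[-6, -6], [-6, -8]].
det(H) = 12, tr(H) = -14.
det(H) > 0 and tr(H) < 0, so H is negative definite everywhere: concave.

concave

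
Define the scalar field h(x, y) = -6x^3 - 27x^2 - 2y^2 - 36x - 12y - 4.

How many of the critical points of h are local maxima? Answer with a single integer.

h separates as a function of x plus a function of y, so ∇h=0 decouples.
∂h/∂x = -18(x + 1)(x + 2) = 0 at x ∈ {-2, -1}; ∂h/∂y = -4(y + 3) = 0 at y ∈ {-3}.
The Hessian is diagonal: diag(h_xx, h_yy). Second derivatives: h_xx(-2)=18, h_xx(-1)=-18; h_yy(-3)=-4.
Local maxima occur where both diagonal entries negative: (-1, -3). Count: 1.

1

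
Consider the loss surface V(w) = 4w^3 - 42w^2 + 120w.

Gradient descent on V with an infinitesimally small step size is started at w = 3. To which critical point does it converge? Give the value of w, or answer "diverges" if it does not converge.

5

V'(w) = 12(w - 5)(w - 2), so V'(3) = -24.
Gradient descent moves in the -V' direction, i.e. w is increasing.
The nearest critical point in that direction is w = 5, where V'' = 36 > 0 (a local minimum). The iterate converges there.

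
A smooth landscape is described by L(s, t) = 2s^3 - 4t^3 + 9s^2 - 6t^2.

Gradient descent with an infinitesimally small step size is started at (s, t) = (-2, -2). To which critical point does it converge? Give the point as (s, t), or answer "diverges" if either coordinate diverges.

(0, -1)

L is separable, so gradient descent decouples: s follows -∂L/∂s, t follows -∂L/∂t.
∂L/∂s = 6s(s + 3); at s=-2 this is -12, so s increases.
∂L/∂t = -12t(t + 1); at t=-2 this is -24, so t increases.
s converges to its nearest critical value 0 (a local min of the s-part); t converges to -1. The iterate converges to (0, -1).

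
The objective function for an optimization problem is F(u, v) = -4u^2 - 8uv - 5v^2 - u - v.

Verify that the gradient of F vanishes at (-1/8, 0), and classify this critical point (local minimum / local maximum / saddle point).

local maximum

∇F = (-8u - 8v - 1, -8u - 10v - 1); substituting (-1/8, 0) gives ∇F = (0, 0), so (-1/8, 0) is indeed a critical point.
The Hessian of F is constant: H = [[-8, -8], [-8, -10]].
det(H) = (-8)·(-10) − (-8)² = 16.
det(H) > 0 and tr(H) = -18 < 0, so H is negative definite and the point is a local maximum.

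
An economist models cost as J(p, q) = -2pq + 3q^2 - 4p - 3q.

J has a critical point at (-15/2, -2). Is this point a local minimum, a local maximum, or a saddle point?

The Hessian of J is constant: H = [[0, -2], [-2, 6]].
det(H) = 0·6 − (-2)² = -4.
Since det(H) < 0, H is indefinite and the critical point is a saddle point.

saddle point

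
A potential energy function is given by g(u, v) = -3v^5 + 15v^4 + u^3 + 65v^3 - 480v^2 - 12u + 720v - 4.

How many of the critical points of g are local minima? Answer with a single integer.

2

g separates as a function of u plus a function of v, so ∇g=0 decouples.
∂g/∂u = 3(u - 2)(u + 2) = 0 at u ∈ {-2, 2}; ∂g/∂v = -15(v - 4)(v - 3)(v - 1)(v + 4) = 0 at v ∈ {-4, 1, 3, 4}.
The Hessian is diagonal: diag(g_uu, g_vv). Second derivatives: g_uu(-2)=-12, g_uu(2)=12; g_vv(-4)=4200, g_vv(1)=-450, g_vv(3)=210, g_vv(4)=-360.
Local minima occur where both diagonal entries positive: (2, -4), (2, 3). Count: 2.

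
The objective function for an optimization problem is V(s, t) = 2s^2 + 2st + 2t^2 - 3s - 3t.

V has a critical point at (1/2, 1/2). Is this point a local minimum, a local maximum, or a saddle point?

The Hessian of V is constant: H = [[4, 2], [2, 4]].
det(H) = 4·4 − 2² = 12.
det(H) > 0 and tr(H) = 8 > 0, so H is positive definite and the point is a local minimum.

local minimum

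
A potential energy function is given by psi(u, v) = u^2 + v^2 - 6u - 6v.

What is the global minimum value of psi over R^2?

psi(u,v) separates as P(u) + Q(v), so its minimum is min P + min Q.
P'(u) = 2u - 6 vanishes at u ∈ {3}; Q'(v) = 2v - 6 vanishes at v ∈ {3}.
Local minima of P (where P''>0): P(3)=-9. Local minima of Q: Q(3)=-9.
So the global minimum of psi is P(3) + Q(3) = -9 − 9 = -18, attained at (3, 3).

-18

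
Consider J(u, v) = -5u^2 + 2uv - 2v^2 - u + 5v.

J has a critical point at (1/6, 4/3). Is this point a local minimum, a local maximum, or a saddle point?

The Hessian of J is constant: H = [[-10, 2], [2, -4]].
det(H) = (-10)·(-4) − 2² = 36.
det(H) > 0 and tr(H) = -14 < 0, so H is negative definite and the point is a local maximum.

local maximum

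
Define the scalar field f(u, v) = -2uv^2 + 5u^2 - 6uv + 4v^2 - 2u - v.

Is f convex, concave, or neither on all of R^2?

neither

The term -2uv^2 is cubic, so the Hessian is not constant.
∂²f/∂v² = -4u + 8, which takes both signs as u varies (negative for sufficiently large u). A diagonal entry of the Hessian changing sign means the Hessian is neither positive- nor negative-semidefinite on all of R^2.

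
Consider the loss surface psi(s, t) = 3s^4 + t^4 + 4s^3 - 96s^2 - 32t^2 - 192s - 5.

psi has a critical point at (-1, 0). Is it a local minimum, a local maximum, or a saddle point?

local maximum

The mixed partial ∂²psi/∂s∂t is 0, so the Hessian at any point is diag(psi_ss, psi_tt) = diag(12(3s^2 + 2s - 16), 4(3t^2 - 16)).
At (-1, 0): H = diag(-180, -64).
Both eigenvalues are negative, so H is negative definite: a local maximum.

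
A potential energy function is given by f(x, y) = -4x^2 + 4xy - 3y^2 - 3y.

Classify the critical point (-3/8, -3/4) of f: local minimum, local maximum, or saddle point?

The Hessian of f is constant: H = [[-8, 4], [4, -6]].
det(H) = (-8)·(-6) − 4² = 32.
det(H) > 0 and tr(H) = -14 < 0, so H is negative definite and the point is a local maximum.

local maximum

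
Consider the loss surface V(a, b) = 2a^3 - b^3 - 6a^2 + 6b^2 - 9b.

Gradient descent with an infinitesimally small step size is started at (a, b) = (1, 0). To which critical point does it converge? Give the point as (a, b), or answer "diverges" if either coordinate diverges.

(2, 1)

V is separable, so gradient descent decouples: a follows -∂V/∂a, b follows -∂V/∂b.
∂V/∂a = 6a(a - 2); at a=1 this is -6, so a increases.
∂V/∂b = -3(b - 3)(b - 1); at b=0 this is -9, so b increases.
a converges to its nearest critical value 2 (a local min of the a-part); b converges to 1. The iterate converges to (2, 1).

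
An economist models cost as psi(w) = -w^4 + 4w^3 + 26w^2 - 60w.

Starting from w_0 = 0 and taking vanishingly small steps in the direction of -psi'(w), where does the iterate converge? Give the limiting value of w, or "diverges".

psi'(w) = -4(w - 5)(w - 1)(w + 3), so psi'(0) = -60.
Gradient descent moves in the -psi' direction, i.e. w is increasing.
The nearest critical point in that direction is w = 1, where psi'' = 64 > 0 (a local minimum). The iterate converges there.

1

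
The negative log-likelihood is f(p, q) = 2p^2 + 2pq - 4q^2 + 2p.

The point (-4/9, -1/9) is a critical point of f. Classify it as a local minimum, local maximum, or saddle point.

The Hessian of f is constant: H = [[4, 2], [2, -8]].
det(H) = 4·(-8) − 2² = -36.
Since det(H) < 0, H is indefinite and the critical point is a saddle point.

saddle point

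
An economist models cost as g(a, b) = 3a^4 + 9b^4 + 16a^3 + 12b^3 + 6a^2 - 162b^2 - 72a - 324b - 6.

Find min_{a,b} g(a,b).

-1430

g(a,b) separates as P(a) + Q(b) − 6, so its minimum is min P + min Q − 6.
P'(a) = 12(a - 1)(a + 2)(a + 3) vanishes at a ∈ {-3, -2, 1}; Q'(b) = 36(b - 3)(b + 1)(b + 3) vanishes at b ∈ {-3, -1, 3}.
Local minima of P (where P''>0): P(-3)=81, P(1)=-47. Local minima of Q: Q(-3)=-81, Q(3)=-1377.
So the global minimum of g is P(1) + Q(3) − 6 = -47 − 1377 − 6 = -1430, attained at (1, 3).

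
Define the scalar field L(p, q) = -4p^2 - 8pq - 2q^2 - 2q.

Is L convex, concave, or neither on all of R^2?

L is quadratic, so its Hessian is the constant matrix H = [[-8, -8], [-8, -4]].
det(H) = -32, tr(H) = -12.
det(H) < 0, so H is indefinite: neither convex nor concave.

neither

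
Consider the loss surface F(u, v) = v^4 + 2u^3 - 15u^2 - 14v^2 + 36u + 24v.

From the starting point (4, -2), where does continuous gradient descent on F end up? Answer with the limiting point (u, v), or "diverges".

(3, -3)

F is separable, so gradient descent decouples: u follows -∂F/∂u, v follows -∂F/∂v.
∂F/∂u = 6(u - 3)(u - 2); at u=4 this is 12, so u decreases.
∂F/∂v = 4(v - 2)(v - 1)(v + 3); at v=-2 this is 48, so v decreases.
u converges to its nearest critical value 3 (a local min of the u-part); v converges to -3. The iterate converges to (3, -3).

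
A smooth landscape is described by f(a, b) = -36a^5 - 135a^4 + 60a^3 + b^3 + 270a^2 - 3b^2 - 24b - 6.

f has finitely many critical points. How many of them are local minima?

2

f separates as a function of a plus a function of b, so ∇f=0 decouples.
∂f/∂a = -180a(a - 1)(a + 1)(a + 3) = 0 at a ∈ {-3, -1, 0, 1}; ∂f/∂b = 3(b - 4)(b + 2) = 0 at b ∈ {-2, 4}.
The Hessian is diagonal: diag(f_aa, f_bb). Second derivatives: f_aa(-3)=4320, f_aa(-1)=-720, f_aa(0)=540, f_aa(1)=-1440; f_bb(-2)=-18, f_bb(4)=18.
Local minima occur where both diagonal entries positive: (-3, 4), (0, 4). Count: 2.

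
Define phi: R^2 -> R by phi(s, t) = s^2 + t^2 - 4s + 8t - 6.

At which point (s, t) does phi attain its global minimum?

(2, -4)

phi(s,t) separates as P(s) + Q(t) − 6, so its minimum is min P + min Q − 6.
P'(s) = 2s - 4 vanishes at s ∈ {2}; Q'(t) = 2(t + 4) vanishes at t ∈ {-4}.
Local minima of P (where P''>0): P(2)=-4. Local minima of Q: Q(-4)=-16.
So the global minimum of phi is P(2) + Q(-4) − 6 = -4 − 16 − 6 = -26, attained at (2, -4).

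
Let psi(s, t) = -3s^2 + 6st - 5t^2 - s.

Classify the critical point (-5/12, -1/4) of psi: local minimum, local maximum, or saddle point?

The Hessian of psi is constant: H = [[-6, 6], [6, -10]].
det(H) = (-6)·(-10) − 6² = 24.
det(H) > 0 and tr(H) = -16 < 0, so H is negative definite and the point is a local maximum.

local maximum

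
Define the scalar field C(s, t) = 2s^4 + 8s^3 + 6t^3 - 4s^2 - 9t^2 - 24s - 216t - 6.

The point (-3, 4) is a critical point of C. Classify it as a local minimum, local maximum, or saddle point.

local minimum

The mixed partial ∂²C/∂s∂t is 0, so the Hessian at any point is diag(C_ss, C_tt) = diag(8(3s^2 + 6s - 1), 18(2t - 1)).
At (-3, 4): H = diag(64, 126).
Both eigenvalues are positive, so H is positive definite: a local minimum.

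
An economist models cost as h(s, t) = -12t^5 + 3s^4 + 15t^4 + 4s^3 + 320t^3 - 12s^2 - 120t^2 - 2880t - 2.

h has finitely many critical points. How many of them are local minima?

h separates as a function of s plus a function of t, so ∇h=0 decouples.
∂h/∂s = 12s(s - 1)(s + 2) = 0 at s ∈ {-2, 0, 1}; ∂h/∂t = -60(t - 4)(t - 2)(t + 2)(t + 3) = 0 at t ∈ {-3, -2, 2, 4}.
The Hessian is diagonal: diag(h_ss, h_tt). Second derivatives: h_ss(-2)=72, h_ss(0)=-24, h_ss(1)=36; h_tt(-3)=2100, h_tt(-2)=-1440, h_tt(2)=2400, h_tt(4)=-5040.
Local minima occur where both diagonal entries positive: (-2, -3), (-2, 2), (1, -3), (1, 2). Count: 4.

4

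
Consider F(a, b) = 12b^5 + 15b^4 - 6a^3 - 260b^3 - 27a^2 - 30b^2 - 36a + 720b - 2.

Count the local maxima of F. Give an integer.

2

F separates as a function of a plus a function of b, so ∇F=0 decouples.
∂F/∂a = -18(a + 1)(a + 2) = 0 at a ∈ {-2, -1}; ∂F/∂b = 60(b - 3)(b - 1)(b + 1)(b + 4) = 0 at b ∈ {-4, -1, 1, 3}.
The Hessian is diagonal: diag(F_aa, F_bb). Second derivatives: F_aa(-2)=18, F_aa(-1)=-18; F_bb(-4)=-6300, F_bb(-1)=1440, F_bb(1)=-1200, F_bb(3)=3360.
Local maxima occur where both diagonal entries negative: (-1, -4), (-1, 1). Count: 2.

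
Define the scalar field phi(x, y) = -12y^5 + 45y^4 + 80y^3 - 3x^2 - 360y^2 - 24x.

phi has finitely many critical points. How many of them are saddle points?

2

phi separates as a function of x plus a function of y, so ∇phi=0 decouples.
∂phi/∂x = -6(x + 4) = 0 at x ∈ {-4}; ∂phi/∂y = -60y(y - 3)(y - 2)(y + 2) = 0 at y ∈ {-2, 0, 2, 3}.
The Hessian is diagonal: diag(phi_xx, phi_yy). Second derivatives: phi_xx(-4)=-6; phi_yy(-2)=2400, phi_yy(0)=-720, phi_yy(2)=480, phi_yy(3)=-900.
Saddle points occur where the two diagonal entries have opposite signs: (-4, -2), (-4, 2). Count: 2.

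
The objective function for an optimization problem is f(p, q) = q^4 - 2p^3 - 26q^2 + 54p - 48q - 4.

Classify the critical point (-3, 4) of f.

local minimum

The mixed partial ∂²f/∂p∂q is 0, so the Hessian at any point is diag(f_pp, f_qq) = diag(-12p, 4(3q^2 - 13)).
At (-3, 4): H = diag(36, 140).
Both eigenvalues are positive, so H is positive definite: a local minimum.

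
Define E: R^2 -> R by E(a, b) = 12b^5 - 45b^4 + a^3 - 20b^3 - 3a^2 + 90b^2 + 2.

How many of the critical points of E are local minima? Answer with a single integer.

2

E separates as a function of a plus a function of b, so ∇E=0 decouples.
∂E/∂a = 3a(a - 2) = 0 at a ∈ {0, 2}; ∂E/∂b = 60b(b - 3)(b - 1)(b + 1) = 0 at b ∈ {-1, 0, 1, 3}.
The Hessian is diagonal: diag(E_aa, E_bb). Second derivatives: E_aa(0)=-6, E_aa(2)=6; E_bb(-1)=-480, E_bb(0)=180, E_bb(1)=-240, E_bb(3)=1440.
Local minima occur where both diagonal entries positive: (2, 0), (2, 3). Count: 2.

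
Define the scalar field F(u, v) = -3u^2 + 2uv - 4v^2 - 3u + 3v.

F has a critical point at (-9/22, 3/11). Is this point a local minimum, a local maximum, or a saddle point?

local maximum

The Hessian of F is constant: H = [[-6, 2], [2, -8]].
det(H) = (-6)·(-8) − 2² = 44.
det(H) > 0 and tr(H) = -14 < 0, so H is negative definite and the point is a local maximum.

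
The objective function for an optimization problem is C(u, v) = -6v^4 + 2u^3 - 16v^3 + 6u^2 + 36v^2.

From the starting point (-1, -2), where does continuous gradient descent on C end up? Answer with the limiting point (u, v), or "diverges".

(0, 0)

C is separable, so gradient descent decouples: u follows -∂C/∂u, v follows -∂C/∂v.
∂C/∂u = 6u(u + 2); at u=-1 this is -6, so u increases.
∂C/∂v = -24v(v - 1)(v + 3); at v=-2 this is -144, so v increases.
u converges to its nearest critical value 0 (a local min of the u-part); v converges to 0. The iterate converges to (0, 0).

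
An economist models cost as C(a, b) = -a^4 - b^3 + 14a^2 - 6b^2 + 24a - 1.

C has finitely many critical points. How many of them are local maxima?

2

C separates as a function of a plus a function of b, so ∇C=0 decouples.
∂C/∂a = -4(a - 3)(a + 1)(a + 2) = 0 at a ∈ {-2, -1, 3}; ∂C/∂b = -3b(b + 4) = 0 at b ∈ {-4, 0}.
The Hessian is diagonal: diag(C_aa, C_bb). Second derivatives: C_aa(-2)=-20, C_aa(-1)=16, C_aa(3)=-80; C_bb(-4)=12, C_bb(0)=-12.
Local maxima occur where both diagonal entries negative: (-2, 0), (3, 0). Count: 2.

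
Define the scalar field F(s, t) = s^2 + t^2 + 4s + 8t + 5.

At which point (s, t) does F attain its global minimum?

(-2, -4)

F(s,t) separates as P(s) + Q(t) + 5, so its minimum is min P + min Q + 5.
P'(s) = 2s + 4 vanishes at s ∈ {-2}; Q'(t) = 2(t + 4) vanishes at t ∈ {-4}.
Local minima of P (where P''>0): P(-2)=-4. Local minima of Q: Q(-4)=-16.
So the global minimum of F is P(-2) + Q(-4) + 5 = -4 − 16 + 5 = -15, attained at (-2, -4).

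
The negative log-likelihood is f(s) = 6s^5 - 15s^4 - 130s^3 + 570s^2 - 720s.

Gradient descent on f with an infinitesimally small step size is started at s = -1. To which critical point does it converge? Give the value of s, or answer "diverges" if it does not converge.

f'(s) = 30(s - 3)(s - 2)(s - 1)(s + 4), so f'(-1) = -2160.
Gradient descent moves in the -f' direction, i.e. s is increasing.
The nearest critical point in that direction is s = 1, where f'' = 300 > 0 (a local minimum). The iterate converges there.

1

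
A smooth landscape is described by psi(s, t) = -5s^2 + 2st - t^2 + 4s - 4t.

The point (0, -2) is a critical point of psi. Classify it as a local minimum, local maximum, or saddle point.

local maximum

The Hessian of psi is constant: H = [[-10, 2], [2, -2]].
det(H) = (-10)·(-2) − 2² = 16.
det(H) > 0 and tr(H) = -12 < 0, so H is negative definite and the point is a local maximum.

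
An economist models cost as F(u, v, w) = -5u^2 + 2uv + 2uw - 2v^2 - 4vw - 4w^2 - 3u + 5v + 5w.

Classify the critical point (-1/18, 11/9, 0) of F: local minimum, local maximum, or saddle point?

The Hessian is constant: H = [[-10, 2, 2], [2, -4, -4], [2, -4, -8]].
Leading principal minors: Δ₁ = -10, Δ₂ = 36, Δ₃ = -144.
The minors alternate sign starting negative (−, +, −), so H is negative definite: a local maximum.

local maximum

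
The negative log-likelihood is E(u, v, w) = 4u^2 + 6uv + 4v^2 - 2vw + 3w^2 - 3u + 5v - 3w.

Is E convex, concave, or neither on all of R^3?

E is quadratic, so its Hessian is the constant matrix H = [[8, 6, 0], [6, 8, -2], [0, -2, 6]].
Leading principal minors: 8, 28, 136.
All positive ⇒ H ≻ 0 ⇒ convex.

convex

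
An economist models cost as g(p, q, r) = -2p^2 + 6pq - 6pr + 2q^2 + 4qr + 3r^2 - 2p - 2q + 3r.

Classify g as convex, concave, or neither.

neither

g is quadratic, so its Hessian is the constant matrix H = [[-4, 6, -6], [6, 4, 4], [-6, 4, 6]].
Leading principal minors: -4, -52, -680.
Neither pattern holds ⇒ H is indefinite ⇒ neither convex nor concave.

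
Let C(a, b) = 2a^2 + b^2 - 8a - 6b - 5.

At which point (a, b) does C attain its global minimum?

(2, 3)

C(a,b) separates as P(a) + Q(b) − 5, so its minimum is min P + min Q − 5.
P'(a) = 4a - 8 vanishes at a ∈ {2}; Q'(b) = 2b - 6 vanishes at b ∈ {3}.
Local minima of P (where P''>0): P(2)=-8. Local minima of Q: Q(3)=-9.
So the global minimum of C is P(2) + Q(3) − 5 = -8 − 9 − 5 = -22, attained at (2, 3).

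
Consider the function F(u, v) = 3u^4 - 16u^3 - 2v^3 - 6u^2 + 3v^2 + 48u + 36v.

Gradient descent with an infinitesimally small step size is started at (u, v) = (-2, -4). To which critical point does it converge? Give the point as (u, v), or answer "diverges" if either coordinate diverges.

(-1, -2)

F is separable, so gradient descent decouples: u follows -∂F/∂u, v follows -∂F/∂v.
∂F/∂u = 12(u - 4)(u - 1)(u + 1); at u=-2 this is -216, so u increases.
∂F/∂v = -6(v - 3)(v + 2); at v=-4 this is -84, so v increases.
u converges to its nearest critical value -1 (a local min of the u-part); v converges to -2. The iterate converges to (-1, -2).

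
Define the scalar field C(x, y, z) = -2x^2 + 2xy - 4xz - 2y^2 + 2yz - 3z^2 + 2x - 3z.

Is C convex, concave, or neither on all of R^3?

C is quadratic, so its Hessian is the constant matrix H = [[-4, 2, -4], [2, -4, 2], [-4, 2, -6]].
Leading principal minors: -4, 12, -24.
Signs alternate −, +, − ⇒ H ≺ 0 ⇒ concave.

concave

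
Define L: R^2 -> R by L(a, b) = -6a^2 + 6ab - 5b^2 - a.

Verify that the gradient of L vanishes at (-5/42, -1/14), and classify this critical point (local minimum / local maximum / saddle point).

local maximum

∇L = (-12a + 6b - 1, 6a - 10b); substituting (-5/42, -1/14) gives ∇L = (0, 0), so (-5/42, -1/14) is indeed a critical point.
The Hessian of L is constant: H = [[-12, 6], [6, -10]].
det(H) = (-12)·(-10) − 6² = 84.
det(H) > 0 and tr(H) = -22 < 0, so H is negative definite and the point is a local maximum.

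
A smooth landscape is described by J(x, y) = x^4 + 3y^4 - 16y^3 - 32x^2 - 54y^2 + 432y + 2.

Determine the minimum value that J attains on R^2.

J(x,y) separates as P(x) + Q(y) + 2, so its minimum is min P + min Q + 2.
P'(x) = 4x(x - 4)(x + 4) vanishes at x ∈ {-4, 0, 4}; Q'(y) = 12(y - 4)(y - 3)(y + 3) vanishes at y ∈ {-3, 3, 4}.
Local minima of P (where P''>0): P(-4)=-256, P(4)=-256. Local minima of Q: Q(-3)=-1107, Q(4)=608.
So the global minimum of J is P(-4) + Q(-3) + 2 = -256 − 1107 + 2 = -1361, attained at (-4, -3).

-1361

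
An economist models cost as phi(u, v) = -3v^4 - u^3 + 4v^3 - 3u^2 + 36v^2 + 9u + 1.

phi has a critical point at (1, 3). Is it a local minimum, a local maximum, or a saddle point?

local maximum

The mixed partial ∂²phi/∂u∂v is 0, so the Hessian at any point is diag(phi_uu, phi_vv) = diag(-6(u + 1), 12(-3v^2 + 2v + 6)).
At (1, 3): H = diag(-12, -180).
Both eigenvalues are negative, so H is negative definite: a local maximum.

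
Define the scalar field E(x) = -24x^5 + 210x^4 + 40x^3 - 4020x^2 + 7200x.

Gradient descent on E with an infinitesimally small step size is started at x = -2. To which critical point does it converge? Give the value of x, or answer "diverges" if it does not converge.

E'(x) = -120(x - 5)(x - 4)(x - 1)(x + 3), so E'(-2) = 15120.
Gradient descent moves in the -E' direction, i.e. x is decreasing.
The nearest critical point in that direction is x = -3, where E'' = 26880 > 0 (a local minimum). The iterate converges there.

-3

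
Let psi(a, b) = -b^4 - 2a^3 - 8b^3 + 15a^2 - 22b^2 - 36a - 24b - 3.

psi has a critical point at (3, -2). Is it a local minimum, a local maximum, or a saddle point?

The mixed partial ∂²psi/∂a∂b is 0, so the Hessian at any point is diag(psi_aa, psi_bb) = diag(6(-2a + 5), -4(3b^2 + 12b + 11)).
At (3, -2): H = diag(-6, 4).
The eigenvalues have opposite signs, so H is indefinite: a saddle point.

saddle point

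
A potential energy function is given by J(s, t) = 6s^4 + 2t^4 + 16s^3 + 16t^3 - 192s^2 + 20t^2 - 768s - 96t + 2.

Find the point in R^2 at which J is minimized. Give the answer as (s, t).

(4, 1)

J(s,t) separates as P(s) + Q(t) + 2, so its minimum is min P + min Q + 2.
P'(s) = 24(s - 4)(s + 2)(s + 4) vanishes at s ∈ {-4, -2, 4}; Q'(t) = 8(t - 1)(t + 3)(t + 4) vanishes at t ∈ {-4, -3, 1}.
Local minima of P (where P''>0): P(-4)=512, P(4)=-3584. Local minima of Q: Q(-4)=192, Q(1)=-58.
So the global minimum of J is P(4) + Q(1) + 2 = -3584 − 58 + 2 = -3640, attained at (4, 1).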